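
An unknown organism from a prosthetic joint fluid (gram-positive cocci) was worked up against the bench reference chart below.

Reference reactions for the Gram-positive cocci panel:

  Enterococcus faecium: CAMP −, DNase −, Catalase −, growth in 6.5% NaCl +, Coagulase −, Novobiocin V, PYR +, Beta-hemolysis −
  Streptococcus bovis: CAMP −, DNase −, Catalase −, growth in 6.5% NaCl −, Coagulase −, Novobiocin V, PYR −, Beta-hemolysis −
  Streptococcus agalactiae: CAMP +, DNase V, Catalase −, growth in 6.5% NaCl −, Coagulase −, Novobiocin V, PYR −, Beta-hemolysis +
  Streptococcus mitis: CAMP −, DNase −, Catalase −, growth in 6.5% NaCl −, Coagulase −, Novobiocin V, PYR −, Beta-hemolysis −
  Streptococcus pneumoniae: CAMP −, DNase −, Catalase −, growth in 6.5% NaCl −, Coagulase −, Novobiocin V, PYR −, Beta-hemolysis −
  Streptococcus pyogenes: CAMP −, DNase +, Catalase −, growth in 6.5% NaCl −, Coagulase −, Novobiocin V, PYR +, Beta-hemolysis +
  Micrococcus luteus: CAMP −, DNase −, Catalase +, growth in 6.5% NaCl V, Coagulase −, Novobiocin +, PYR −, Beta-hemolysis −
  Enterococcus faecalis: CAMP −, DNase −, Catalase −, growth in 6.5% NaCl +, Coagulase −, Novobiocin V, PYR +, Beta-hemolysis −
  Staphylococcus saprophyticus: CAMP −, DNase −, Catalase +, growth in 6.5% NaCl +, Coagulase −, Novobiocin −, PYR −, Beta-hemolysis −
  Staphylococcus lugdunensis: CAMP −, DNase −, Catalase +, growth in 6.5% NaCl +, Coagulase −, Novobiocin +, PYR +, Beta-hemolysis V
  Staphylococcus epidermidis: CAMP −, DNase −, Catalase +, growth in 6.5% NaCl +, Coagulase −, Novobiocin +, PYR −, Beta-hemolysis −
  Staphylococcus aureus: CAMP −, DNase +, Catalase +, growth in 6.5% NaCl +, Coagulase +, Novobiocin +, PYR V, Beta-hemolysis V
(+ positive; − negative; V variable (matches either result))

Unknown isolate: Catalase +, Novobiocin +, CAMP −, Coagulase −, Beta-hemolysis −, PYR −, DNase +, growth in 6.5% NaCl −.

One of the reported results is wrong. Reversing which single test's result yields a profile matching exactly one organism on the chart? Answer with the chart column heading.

DNase

As reported, no row in the chart matches all 8 reactions.
Reversing growth in 6.5% NaCl → still no organism matches.
Reversing Novobiocin → still no organism matches.
Reversing DNase (to −) → unique match: Micrococcus luteus.
Reversing CAMP → still no organism matches.
Reversing Beta-hemolysis → still no organism matches.
Reversing Coagulase → still no organism matches.
Reversing Catalase → still no organism matches.
Reversing PYR → still no organism matches.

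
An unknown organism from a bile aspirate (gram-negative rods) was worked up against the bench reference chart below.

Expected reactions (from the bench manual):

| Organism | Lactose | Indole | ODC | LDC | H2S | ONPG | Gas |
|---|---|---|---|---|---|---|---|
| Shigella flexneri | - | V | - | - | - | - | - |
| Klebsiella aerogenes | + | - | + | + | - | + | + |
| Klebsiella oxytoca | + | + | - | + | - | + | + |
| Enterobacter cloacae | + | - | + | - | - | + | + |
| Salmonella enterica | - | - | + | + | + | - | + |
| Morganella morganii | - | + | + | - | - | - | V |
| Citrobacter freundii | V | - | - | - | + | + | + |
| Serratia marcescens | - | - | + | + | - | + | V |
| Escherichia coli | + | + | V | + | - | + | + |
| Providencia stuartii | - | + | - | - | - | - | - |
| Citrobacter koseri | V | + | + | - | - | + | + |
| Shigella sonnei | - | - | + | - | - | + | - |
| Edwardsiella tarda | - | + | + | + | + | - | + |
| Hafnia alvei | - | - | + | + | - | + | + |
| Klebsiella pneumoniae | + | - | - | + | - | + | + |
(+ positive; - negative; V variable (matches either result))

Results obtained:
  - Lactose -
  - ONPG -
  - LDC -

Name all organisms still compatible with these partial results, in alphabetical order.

Morganella morganii, Providencia stuartii, Shigella flexneri

LDC -: excludes 8 organisms — 7 left.
Lactose -: excludes Enterobacter cloacae — 6 left.
ONPG -: excludes Citrobacter freundii, Citrobacter koseri, Shigella sonnei — 3 left.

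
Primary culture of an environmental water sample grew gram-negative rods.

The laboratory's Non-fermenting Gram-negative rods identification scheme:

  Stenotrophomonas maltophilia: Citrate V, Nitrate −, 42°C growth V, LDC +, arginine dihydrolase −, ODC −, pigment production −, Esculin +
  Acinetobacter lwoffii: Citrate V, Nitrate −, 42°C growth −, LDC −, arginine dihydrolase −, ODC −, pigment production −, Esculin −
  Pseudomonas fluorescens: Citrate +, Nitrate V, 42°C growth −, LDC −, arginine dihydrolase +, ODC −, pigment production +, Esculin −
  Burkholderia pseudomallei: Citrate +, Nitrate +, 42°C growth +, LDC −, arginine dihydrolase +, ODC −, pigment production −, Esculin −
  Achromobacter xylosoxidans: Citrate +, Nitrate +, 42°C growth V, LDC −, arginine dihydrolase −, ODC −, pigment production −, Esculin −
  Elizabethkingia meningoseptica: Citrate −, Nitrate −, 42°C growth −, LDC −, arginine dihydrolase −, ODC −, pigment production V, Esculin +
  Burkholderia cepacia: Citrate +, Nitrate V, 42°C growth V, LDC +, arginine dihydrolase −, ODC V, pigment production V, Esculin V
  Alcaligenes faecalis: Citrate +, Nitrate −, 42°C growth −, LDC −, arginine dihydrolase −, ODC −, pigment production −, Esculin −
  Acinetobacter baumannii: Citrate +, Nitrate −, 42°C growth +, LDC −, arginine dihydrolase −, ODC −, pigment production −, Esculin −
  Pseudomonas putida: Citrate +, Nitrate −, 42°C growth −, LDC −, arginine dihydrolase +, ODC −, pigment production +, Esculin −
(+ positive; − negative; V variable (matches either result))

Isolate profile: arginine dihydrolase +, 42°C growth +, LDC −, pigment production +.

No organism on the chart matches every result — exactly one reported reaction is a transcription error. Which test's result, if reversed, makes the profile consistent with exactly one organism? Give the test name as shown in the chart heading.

As reported, no row in the chart matches all 4 reactions.
Reversing LDC → still no organism matches.
Reversing arginine dihydrolase → still no organism matches.
Reversing pigment production (to −) → unique match: Burkholderia pseudomallei.
Reversing 42°C growth → 2 organisms match (not unique).

pigment production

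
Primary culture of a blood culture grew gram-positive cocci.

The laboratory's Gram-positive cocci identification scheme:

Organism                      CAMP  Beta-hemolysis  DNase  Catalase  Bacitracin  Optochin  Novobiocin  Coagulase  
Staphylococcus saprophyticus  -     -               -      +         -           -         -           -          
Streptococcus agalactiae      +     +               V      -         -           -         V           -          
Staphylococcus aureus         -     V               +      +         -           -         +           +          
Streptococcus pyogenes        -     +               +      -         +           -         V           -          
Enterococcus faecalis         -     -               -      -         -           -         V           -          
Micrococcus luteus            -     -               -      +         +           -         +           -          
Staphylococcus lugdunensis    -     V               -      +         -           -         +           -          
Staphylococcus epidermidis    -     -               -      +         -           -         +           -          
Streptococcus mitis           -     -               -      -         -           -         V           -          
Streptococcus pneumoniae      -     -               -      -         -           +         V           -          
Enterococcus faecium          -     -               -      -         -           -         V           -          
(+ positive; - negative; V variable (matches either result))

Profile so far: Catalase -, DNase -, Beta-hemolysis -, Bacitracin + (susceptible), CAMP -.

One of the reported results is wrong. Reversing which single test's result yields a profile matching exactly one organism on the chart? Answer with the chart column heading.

Catalase

As reported, no row in the chart matches all 5 reactions.
Reversing CAMP → still no organism matches.
Reversing DNase → still no organism matches.
Reversing Beta-hemolysis → still no organism matches.
Reversing Bacitracin → 4 organisms match (not unique).
Reversing Catalase (to +) → unique match: Micrococcus luteus.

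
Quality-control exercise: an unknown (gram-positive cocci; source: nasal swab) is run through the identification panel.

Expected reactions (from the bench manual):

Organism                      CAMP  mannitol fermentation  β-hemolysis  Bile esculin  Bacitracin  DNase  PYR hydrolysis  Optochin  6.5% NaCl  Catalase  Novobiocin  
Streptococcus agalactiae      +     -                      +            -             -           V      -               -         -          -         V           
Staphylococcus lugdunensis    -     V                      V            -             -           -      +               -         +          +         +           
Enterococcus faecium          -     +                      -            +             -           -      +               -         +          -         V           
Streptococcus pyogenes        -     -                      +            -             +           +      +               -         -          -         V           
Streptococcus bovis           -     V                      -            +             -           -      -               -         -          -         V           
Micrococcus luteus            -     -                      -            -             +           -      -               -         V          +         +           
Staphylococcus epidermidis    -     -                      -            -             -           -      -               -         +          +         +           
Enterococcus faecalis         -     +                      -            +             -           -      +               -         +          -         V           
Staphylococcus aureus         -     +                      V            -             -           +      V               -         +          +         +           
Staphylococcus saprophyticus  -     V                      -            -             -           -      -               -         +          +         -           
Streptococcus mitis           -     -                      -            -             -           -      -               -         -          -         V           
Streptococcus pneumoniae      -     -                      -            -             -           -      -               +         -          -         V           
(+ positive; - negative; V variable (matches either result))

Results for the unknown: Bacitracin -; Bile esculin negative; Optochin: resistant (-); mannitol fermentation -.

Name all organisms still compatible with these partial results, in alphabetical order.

Staphylococcus epidermidis, Staphylococcus lugdunensis, Staphylococcus saprophyticus, Streptococcus agalactiae, Streptococcus mitis

Optochin -: excludes Streptococcus pneumoniae — 11 left.
Bacitracin -: excludes Streptococcus pyogenes, Micrococcus luteus — 9 left.
mannitol fermentation -: excludes Enterococcus faecium, Enterococcus faecalis, Staphylococcus aureus — 6 left.
Bile esculin -: excludes Streptococcus bovis — 5 left.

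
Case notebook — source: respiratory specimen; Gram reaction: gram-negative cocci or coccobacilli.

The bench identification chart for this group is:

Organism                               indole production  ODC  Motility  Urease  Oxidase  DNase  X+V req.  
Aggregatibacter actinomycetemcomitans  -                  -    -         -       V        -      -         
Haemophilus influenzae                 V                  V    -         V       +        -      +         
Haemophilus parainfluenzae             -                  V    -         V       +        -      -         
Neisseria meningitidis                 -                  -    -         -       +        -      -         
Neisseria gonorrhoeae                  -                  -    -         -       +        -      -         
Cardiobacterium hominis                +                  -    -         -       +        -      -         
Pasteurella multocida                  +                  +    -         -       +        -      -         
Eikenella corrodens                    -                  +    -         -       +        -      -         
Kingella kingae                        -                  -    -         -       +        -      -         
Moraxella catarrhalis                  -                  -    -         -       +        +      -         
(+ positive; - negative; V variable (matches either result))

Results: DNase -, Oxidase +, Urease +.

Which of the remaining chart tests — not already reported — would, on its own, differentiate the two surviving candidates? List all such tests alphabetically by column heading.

Urease +: excludes 8 organisms — 2 left.
Oxidase +: all 2 remaining candidates are consistent.
DNase -: all 2 remaining candidates are consistent.
Two candidates remain: Haemophilus influenzae and Haemophilus parainfluenzae.
  indole production: V vs - — variable for at least one, does not separate.
  ODC: V vs V — variable for at least one, does not separate.
  Motility: - vs - — same for both, does not separate.
  X+V req.: Haemophilus influenzae +, Haemophilus parainfluenzae - — discriminates.

X+V req.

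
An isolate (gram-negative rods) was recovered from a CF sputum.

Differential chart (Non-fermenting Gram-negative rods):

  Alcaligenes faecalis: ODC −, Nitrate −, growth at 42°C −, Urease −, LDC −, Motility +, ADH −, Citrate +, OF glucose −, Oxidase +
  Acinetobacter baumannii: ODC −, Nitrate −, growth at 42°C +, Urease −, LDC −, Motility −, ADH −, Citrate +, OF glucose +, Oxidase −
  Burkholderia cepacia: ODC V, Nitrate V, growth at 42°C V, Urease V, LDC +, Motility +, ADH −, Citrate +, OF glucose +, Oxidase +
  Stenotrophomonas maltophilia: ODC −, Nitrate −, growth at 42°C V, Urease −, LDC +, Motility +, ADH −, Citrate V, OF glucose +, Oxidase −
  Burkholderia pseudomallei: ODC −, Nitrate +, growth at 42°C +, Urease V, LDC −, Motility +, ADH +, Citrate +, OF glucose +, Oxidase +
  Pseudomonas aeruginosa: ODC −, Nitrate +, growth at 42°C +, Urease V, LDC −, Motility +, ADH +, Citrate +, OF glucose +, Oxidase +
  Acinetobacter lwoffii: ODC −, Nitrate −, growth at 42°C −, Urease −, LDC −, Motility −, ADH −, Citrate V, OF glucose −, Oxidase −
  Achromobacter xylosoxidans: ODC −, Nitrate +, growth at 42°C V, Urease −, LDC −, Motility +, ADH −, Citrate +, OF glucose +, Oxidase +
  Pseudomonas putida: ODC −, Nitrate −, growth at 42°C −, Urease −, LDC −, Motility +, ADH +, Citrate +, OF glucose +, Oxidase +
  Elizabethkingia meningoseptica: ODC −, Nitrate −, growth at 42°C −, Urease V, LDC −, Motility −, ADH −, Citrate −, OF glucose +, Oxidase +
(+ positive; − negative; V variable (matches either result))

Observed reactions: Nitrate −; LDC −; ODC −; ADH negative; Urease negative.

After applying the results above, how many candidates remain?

4

ODC −: all 10 remaining candidates are consistent.
Urease −: all 10 remaining candidates are consistent.
ADH −: excludes Burkholderia pseudomallei, Pseudomonas aeruginosa, Pseudomonas putida — 7 left.
LDC −: excludes Burkholderia cepacia, Stenotrophomonas maltophilia — 5 left.
Nitrate −: excludes Achromobacter xylosoxidans — 4 left.
Still consistent: Acinetobacter baumannii, Acinetobacter lwoffii, Alcaligenes faecalis, Elizabethkingia meningoseptica.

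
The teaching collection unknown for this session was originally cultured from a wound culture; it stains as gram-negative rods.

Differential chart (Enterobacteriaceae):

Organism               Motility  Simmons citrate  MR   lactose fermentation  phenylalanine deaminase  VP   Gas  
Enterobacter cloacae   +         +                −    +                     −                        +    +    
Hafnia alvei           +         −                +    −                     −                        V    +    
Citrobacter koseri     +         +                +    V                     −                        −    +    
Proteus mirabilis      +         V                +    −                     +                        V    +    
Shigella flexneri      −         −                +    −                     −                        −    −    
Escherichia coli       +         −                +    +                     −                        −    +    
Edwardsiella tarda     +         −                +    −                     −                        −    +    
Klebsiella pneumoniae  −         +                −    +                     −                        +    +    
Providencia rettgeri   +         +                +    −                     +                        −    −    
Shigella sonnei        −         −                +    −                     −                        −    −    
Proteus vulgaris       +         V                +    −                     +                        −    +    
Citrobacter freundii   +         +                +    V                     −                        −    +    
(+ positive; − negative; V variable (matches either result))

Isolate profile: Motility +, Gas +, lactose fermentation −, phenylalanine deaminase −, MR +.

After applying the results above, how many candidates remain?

4

Gas +: excludes Shigella flexneri, Providencia rettgeri, Shigella sonnei — 9 left.
MR +: excludes Enterobacter cloacae, Klebsiella pneumoniae — 7 left.
Motility +: all 7 remaining candidates are consistent.
lactose fermentation −: excludes Escherichia coli — 6 left.
phenylalanine deaminase −: excludes Proteus mirabilis, Proteus vulgaris — 4 left.
Still consistent: Citrobacter freundii, Citrobacter koseri, Edwardsiella tarda, Hafnia alvei.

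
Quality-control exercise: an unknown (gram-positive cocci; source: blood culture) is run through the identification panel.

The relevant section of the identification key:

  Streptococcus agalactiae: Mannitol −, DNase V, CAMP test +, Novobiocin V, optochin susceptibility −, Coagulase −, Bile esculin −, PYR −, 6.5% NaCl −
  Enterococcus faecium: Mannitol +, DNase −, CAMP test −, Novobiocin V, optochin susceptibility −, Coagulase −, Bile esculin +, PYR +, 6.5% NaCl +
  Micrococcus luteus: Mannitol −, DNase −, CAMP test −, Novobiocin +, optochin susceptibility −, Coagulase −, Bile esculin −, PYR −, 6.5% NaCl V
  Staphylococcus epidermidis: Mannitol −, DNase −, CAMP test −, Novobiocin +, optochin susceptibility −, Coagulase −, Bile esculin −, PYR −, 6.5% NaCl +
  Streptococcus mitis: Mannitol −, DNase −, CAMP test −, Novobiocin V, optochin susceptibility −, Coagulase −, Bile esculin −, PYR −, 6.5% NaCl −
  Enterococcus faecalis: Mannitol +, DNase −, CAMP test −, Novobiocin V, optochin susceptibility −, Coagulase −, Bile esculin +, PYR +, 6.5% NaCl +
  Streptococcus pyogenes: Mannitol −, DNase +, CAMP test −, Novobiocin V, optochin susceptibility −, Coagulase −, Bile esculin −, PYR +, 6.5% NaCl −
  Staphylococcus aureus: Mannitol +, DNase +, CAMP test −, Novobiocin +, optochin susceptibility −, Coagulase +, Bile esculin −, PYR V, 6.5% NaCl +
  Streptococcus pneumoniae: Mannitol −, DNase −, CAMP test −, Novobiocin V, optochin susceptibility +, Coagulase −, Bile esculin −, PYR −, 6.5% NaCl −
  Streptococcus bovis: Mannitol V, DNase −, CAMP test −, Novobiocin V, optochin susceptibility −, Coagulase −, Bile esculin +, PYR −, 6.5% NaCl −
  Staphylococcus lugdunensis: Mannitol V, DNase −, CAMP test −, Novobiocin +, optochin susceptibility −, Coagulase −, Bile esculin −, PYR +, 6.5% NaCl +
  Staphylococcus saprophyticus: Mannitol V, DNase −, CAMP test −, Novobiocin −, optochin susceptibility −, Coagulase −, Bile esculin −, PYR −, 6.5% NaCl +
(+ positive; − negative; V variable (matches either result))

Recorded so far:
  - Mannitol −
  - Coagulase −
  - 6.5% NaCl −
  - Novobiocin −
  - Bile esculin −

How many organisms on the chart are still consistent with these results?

6.5% NaCl −: excludes 6 organisms — 6 left.
Novobiocin −: excludes Micrococcus luteus — 5 left.
Mannitol −: all 5 remaining candidates are consistent.
Coagulase −: all 5 remaining candidates are consistent.
Bile esculin −: excludes Streptococcus bovis — 4 left.
Still consistent: Streptococcus agalactiae, Streptococcus mitis, Streptococcus pneumoniae, Streptococcus pyogenes.

4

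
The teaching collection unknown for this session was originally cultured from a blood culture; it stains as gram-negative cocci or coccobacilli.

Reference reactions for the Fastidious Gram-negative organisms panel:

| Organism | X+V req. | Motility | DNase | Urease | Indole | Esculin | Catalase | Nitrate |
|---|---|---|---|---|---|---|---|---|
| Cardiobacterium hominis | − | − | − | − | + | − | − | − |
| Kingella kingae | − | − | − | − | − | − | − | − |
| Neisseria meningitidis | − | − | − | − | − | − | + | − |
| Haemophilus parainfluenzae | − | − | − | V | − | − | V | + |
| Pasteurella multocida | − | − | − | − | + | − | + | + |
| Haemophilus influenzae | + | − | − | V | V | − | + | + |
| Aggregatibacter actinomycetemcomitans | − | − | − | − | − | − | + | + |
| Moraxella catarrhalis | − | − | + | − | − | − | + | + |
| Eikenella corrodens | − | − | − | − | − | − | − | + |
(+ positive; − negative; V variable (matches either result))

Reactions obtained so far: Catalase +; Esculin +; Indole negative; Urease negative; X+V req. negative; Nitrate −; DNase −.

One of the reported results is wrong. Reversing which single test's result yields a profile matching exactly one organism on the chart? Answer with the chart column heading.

Esculin

As reported, no row in the chart matches all 7 reactions.
Reversing Nitrate → still no organism matches.
Reversing Urease → still no organism matches.
Reversing Indole → still no organism matches.
Reversing X+V req. → still no organism matches.
Reversing Catalase → still no organism matches.
Reversing DNase → still no organism matches.
Reversing Esculin (to −) → unique match: Neisseria meningitidis.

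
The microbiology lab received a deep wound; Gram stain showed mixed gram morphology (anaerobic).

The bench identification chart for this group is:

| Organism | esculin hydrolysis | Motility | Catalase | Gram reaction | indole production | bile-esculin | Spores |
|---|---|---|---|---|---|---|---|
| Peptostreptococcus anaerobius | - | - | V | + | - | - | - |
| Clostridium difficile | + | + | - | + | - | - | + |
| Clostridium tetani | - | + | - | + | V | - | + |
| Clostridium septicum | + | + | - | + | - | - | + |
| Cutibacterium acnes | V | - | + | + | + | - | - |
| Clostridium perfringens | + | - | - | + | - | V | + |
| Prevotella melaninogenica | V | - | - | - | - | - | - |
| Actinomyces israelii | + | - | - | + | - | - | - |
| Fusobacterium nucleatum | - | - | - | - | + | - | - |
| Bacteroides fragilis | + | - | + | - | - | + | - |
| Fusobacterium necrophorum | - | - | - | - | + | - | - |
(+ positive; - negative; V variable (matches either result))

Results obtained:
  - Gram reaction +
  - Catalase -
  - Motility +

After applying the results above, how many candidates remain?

Catalase -: excludes Cutibacterium acnes, Bacteroides fragilis — 9 left.
Motility +: excludes 6 organisms — 3 left.
Gram reaction +: all 3 remaining candidates are consistent.
Still consistent: Clostridium difficile, Clostridium septicum, Clostridium tetani.

3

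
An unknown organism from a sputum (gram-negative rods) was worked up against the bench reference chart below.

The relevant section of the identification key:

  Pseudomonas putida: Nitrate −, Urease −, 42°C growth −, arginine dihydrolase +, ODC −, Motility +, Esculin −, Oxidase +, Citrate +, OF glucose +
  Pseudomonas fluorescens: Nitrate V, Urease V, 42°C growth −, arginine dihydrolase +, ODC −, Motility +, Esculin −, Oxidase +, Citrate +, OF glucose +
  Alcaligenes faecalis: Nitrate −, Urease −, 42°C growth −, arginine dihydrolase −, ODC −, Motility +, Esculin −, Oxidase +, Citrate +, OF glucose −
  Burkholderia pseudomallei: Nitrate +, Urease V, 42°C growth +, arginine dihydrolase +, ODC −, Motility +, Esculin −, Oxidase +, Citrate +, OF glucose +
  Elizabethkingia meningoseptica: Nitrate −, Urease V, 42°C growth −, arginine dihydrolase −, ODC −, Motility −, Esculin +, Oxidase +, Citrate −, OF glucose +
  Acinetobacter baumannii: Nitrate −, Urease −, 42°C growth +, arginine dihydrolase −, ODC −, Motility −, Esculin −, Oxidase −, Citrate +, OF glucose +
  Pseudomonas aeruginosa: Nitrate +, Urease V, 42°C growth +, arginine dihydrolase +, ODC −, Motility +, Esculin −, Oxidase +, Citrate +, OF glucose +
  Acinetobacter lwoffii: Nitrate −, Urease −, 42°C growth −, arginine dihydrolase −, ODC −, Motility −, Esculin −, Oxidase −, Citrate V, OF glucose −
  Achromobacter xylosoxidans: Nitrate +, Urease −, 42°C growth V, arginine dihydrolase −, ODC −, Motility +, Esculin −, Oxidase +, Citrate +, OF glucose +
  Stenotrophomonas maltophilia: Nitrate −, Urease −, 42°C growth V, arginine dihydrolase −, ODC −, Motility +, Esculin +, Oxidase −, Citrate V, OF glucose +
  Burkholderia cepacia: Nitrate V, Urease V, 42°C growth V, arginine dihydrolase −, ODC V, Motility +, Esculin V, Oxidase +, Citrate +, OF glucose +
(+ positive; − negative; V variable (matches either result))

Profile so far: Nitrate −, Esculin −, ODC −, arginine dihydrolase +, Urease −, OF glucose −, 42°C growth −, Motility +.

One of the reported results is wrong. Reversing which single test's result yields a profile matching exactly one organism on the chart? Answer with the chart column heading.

arginine dihydrolase

As reported, no row in the chart matches all 8 reactions.
Reversing Urease → still no organism matches.
Reversing Nitrate → still no organism matches.
Reversing Esculin → still no organism matches.
Reversing arginine dihydrolase (to −) → unique match: Alcaligenes faecalis.
Reversing Motility → still no organism matches.
Reversing ODC → still no organism matches.
Reversing OF glucose → 2 organisms match (not unique).
Reversing 42°C growth → still no organism matches.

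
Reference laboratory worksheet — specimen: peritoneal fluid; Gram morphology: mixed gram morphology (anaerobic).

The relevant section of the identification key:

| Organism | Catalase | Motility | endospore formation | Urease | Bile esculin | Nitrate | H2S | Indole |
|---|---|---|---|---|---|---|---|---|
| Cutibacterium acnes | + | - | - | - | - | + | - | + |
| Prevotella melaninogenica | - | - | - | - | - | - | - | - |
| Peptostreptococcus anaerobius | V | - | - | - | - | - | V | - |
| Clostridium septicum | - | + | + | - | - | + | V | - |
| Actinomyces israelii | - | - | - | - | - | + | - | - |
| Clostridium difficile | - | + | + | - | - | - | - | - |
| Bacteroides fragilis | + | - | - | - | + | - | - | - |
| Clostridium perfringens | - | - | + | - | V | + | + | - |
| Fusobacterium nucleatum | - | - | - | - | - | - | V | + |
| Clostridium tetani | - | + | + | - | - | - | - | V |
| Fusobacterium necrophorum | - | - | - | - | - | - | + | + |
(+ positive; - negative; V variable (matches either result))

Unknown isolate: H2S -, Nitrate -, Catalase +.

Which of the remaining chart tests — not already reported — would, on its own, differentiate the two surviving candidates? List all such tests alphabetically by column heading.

Bile esculin

H2S -: excludes Clostridium perfringens, Fusobacterium necrophorum — 9 left.
Nitrate -: excludes Cutibacterium acnes, Clostridium septicum, Actinomyces israelii — 6 left.
Catalase +: excludes Prevotella melaninogenica, Clostridium difficile, Fusobacterium nucleatum, Clostridium tetani — 2 left.
Two candidates remain: Bacteroides fragilis and Peptostreptococcus anaerobius.
  Motility: - vs - — same for both, does not separate.
  endospore formation: - vs - — same for both, does not separate.
  Urease: - vs - — same for both, does not separate.
  Bile esculin: Bacteroides fragilis +, Peptostreptococcus anaerobius - — discriminates.
  Indole: - vs - — same for both, does not separate.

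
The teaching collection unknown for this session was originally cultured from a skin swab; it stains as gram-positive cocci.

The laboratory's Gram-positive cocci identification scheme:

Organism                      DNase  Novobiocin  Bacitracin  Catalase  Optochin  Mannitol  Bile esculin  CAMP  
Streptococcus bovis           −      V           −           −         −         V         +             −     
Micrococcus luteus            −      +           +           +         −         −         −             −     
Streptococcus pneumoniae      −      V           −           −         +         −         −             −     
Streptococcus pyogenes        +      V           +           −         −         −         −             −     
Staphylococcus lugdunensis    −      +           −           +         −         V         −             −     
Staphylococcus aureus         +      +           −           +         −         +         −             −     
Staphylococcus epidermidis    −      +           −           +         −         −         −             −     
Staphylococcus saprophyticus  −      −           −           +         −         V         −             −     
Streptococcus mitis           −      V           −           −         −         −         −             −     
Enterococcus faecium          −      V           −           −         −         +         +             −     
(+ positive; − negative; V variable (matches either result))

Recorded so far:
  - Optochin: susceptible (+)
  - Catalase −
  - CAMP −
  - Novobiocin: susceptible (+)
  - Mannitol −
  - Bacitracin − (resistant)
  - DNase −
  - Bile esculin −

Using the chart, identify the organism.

Mannitol −: excludes Staphylococcus aureus, Enterococcus faecium — 8 left.
Catalase −: excludes Micrococcus luteus, Staphylococcus lugdunensis, Staphylococcus epidermidis, Staphylococcus saprophyticus — 4 left.
Novobiocin +: all 4 remaining candidates are consistent.
Optochin +: excludes Streptococcus bovis, Streptococcus pyogenes, Streptococcus mitis — 1 left.
DNase −: the one remaining candidate is consistent.
Bacitracin −: the one remaining candidate is consistent.
CAMP −: the one remaining candidate is consistent.
Bile esculin −: the one remaining candidate is consistent.

Streptococcus pneumoniae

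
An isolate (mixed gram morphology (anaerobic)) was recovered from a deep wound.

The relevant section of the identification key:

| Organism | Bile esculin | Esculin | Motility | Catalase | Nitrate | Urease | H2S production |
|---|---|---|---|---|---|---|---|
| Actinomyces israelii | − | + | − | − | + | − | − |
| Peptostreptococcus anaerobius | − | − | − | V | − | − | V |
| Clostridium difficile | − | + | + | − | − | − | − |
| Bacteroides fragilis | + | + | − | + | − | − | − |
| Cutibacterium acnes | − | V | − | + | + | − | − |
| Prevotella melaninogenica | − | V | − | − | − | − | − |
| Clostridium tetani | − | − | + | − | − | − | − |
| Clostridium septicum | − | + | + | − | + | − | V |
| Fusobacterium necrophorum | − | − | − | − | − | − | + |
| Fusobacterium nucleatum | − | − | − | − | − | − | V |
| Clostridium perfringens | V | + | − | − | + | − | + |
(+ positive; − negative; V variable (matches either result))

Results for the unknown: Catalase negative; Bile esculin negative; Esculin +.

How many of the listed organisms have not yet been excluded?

Esculin +: excludes Peptostreptococcus anaerobius, Clostridium tetani, Fusobacterium necrophorum, Fusobacterium nucleatum — 7 left.
Catalase −: excludes Bacteroides fragilis, Cutibacterium acnes — 5 left.
Bile esculin −: all 5 remaining candidates are consistent.
Still consistent: Actinomyces israelii, Clostridium difficile, Clostridium perfringens, Clostridium septicum, Prevotella melaninogenica.

5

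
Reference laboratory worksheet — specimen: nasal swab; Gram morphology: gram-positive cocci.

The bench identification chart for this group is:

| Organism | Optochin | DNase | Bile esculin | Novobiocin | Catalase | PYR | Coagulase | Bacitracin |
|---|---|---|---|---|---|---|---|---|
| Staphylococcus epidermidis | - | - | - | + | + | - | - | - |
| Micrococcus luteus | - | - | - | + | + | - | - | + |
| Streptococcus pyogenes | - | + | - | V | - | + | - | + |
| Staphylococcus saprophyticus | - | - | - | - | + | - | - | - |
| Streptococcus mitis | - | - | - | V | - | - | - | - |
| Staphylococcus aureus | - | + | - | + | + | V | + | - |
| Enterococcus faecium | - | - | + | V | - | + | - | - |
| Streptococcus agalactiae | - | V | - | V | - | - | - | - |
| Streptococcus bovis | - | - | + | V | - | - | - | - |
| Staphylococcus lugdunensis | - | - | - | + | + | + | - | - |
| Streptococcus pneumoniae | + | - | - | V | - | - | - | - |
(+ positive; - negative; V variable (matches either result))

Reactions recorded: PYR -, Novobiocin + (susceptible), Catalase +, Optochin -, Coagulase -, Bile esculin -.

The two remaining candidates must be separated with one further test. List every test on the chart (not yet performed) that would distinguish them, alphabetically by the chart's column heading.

Bacitracin

PYR -: excludes Streptococcus pyogenes, Enterococcus faecium, Staphylococcus lugdunensis — 8 left.
Novobiocin +: excludes Staphylococcus saprophyticus — 7 left.
Optochin -: excludes Streptococcus pneumoniae — 6 left.
Bile esculin -: excludes Streptococcus bovis — 5 left.
Coagulase -: excludes Staphylococcus aureus — 4 left.
Catalase +: excludes Streptococcus mitis, Streptococcus agalactiae — 2 left.
Two candidates remain: Micrococcus luteus and Staphylococcus epidermidis.
  DNase: - vs - — same for both, does not separate.
  Bacitracin: Micrococcus luteus +, Staphylococcus epidermidis - — discriminates.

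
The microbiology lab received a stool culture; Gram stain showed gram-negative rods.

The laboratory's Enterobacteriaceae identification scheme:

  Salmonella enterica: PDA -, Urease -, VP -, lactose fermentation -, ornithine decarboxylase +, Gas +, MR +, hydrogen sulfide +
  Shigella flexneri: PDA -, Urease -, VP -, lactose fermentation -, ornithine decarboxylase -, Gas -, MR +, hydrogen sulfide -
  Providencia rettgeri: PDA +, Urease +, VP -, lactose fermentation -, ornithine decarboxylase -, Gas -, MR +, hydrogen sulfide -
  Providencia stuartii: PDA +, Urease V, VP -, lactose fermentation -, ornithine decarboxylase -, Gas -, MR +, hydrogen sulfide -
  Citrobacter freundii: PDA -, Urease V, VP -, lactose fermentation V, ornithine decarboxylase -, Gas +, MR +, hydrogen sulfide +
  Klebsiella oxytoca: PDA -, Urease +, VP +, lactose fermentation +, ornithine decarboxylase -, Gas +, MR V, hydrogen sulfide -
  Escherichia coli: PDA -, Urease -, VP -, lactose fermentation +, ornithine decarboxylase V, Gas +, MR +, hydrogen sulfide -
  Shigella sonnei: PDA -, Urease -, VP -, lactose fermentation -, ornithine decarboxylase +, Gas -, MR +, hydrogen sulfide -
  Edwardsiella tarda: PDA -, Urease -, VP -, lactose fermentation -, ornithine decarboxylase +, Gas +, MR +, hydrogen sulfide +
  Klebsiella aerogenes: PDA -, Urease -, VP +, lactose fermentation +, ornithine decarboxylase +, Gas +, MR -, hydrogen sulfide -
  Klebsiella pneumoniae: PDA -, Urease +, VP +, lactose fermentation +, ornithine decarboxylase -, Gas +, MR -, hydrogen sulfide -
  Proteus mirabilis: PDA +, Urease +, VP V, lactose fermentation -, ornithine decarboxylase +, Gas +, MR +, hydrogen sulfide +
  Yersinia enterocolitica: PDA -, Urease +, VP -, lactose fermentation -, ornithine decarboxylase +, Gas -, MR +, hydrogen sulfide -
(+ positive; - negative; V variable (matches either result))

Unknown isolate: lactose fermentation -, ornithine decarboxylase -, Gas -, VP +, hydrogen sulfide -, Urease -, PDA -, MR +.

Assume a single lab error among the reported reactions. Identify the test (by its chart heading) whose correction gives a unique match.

VP

As reported, no row in the chart matches all 8 reactions.
Reversing lactose fermentation → still no organism matches.
Reversing Gas → still no organism matches.
Reversing MR → still no organism matches.
Reversing hydrogen sulfide → still no organism matches.
Reversing PDA → still no organism matches.
Reversing VP (to -) → unique match: Shigella flexneri.
Reversing Urease → still no organism matches.
Reversing ornithine decarboxylase → still no organism matches.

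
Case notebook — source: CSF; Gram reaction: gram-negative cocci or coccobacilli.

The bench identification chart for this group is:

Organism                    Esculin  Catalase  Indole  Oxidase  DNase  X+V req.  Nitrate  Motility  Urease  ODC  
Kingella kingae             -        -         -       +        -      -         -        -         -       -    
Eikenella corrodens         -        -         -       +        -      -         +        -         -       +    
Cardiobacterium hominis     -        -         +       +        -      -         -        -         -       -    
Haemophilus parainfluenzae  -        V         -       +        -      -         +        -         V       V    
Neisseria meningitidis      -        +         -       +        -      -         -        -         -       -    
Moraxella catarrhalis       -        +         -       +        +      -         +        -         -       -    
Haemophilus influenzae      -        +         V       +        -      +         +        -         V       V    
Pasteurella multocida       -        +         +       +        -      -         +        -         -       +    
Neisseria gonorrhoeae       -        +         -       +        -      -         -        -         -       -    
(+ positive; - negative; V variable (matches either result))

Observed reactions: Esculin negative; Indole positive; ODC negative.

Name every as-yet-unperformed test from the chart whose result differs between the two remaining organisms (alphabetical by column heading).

Esculin -: all 9 remaining candidates are consistent.
ODC -: excludes Eikenella corrodens, Pasteurella multocida — 7 left.
Indole +: excludes 5 organisms — 2 left.
Two candidates remain: Cardiobacterium hominis and Haemophilus influenzae.
  Catalase: Cardiobacterium hominis -, Haemophilus influenzae + — discriminates.
  Oxidase: + vs + — same for both, does not separate.
  DNase: - vs - — same for both, does not separate.
  X+V req.: Cardiobacterium hominis -, Haemophilus influenzae + — discriminates.
  Nitrate: Cardiobacterium hominis -, Haemophilus influenzae + — discriminates.
  Motility: - vs - — same for both, does not separate.
  Urease: - vs V — variable for at least one, does not separate.

Catalase, Nitrate, X+V req.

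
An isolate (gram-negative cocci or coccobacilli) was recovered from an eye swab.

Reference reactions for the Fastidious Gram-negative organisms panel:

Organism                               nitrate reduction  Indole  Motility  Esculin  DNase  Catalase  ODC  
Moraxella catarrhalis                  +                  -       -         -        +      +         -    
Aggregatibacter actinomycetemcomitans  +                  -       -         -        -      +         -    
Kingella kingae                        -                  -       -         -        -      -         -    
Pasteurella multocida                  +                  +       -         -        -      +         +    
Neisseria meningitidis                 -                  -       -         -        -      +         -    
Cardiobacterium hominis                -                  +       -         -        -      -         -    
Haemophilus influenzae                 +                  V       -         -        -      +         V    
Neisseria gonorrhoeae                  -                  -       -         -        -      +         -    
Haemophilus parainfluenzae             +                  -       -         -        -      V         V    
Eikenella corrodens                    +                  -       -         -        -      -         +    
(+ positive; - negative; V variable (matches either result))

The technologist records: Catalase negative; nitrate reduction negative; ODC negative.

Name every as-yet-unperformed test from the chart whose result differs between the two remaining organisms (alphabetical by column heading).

Indole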